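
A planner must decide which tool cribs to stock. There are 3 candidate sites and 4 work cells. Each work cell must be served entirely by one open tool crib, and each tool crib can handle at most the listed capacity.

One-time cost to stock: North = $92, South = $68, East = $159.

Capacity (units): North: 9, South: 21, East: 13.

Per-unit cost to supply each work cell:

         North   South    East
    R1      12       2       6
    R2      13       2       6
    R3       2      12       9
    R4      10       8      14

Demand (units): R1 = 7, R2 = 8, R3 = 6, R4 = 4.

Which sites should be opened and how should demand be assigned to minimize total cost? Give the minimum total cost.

Open {North, South}: R1→South 2·7=14, R2→South 2·8=16, R3→North 2·6=12, R4→South 8·4=32.
Loads: North carries 6/9, South carries 19/21. Service 74; fixed 160; total 234.
Next best feasible plan costs 302.

Minimum total cost: 234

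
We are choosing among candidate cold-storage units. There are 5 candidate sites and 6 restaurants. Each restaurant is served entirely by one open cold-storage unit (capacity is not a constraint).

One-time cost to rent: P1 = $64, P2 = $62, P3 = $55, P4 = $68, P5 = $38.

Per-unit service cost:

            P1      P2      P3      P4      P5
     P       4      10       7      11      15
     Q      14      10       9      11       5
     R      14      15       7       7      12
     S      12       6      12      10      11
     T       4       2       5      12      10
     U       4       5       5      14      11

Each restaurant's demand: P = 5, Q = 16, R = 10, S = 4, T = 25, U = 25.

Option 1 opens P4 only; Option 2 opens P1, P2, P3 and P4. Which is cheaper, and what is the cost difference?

Option 2 is cheaper by 402.

Option 1: {P4}: P→P4 11·5=55, Q→P4 11·16=176, R→P4 7·10=70, S→P4 10·4=40, T→P4 12·25=300, U→P4 14·25=350. Service 991; fixed 68; total 1059.
Option 2: {P1, P2, P3, P4}: P→P1 4·5=20, Q→P3 9·16=144, R→P3 7·10=70, S→P2 6·4=24, T→P2 2·25=50, U→P1 4·25=100. Service 408; fixed 249; total 657.
Difference: |1059 − 657| = 402.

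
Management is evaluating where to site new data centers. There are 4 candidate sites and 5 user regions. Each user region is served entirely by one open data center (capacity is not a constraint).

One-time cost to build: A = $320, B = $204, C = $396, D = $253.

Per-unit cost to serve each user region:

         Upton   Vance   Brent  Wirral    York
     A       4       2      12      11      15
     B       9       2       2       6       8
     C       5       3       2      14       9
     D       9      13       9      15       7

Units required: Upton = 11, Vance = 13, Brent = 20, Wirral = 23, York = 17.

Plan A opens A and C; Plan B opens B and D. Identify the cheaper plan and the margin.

Plan A: {A, C}: Upton→A 4·11=44, Vance→A 2·13=26, Brent→C 2·20=40, Wirral→A 11·23=253, York→C 9·17=153. Service 516; fixed 716; total 1232.
Plan B: {B, D}: Upton→B 9·11=99, Vance→B 2·13=26, Brent→B 2·20=40, Wirral→B 6·23=138, York→D 7·17=119. Service 422; fixed 457; total 879.
Difference: |1232 − 879| = 353.

Plan B is cheaper by 353.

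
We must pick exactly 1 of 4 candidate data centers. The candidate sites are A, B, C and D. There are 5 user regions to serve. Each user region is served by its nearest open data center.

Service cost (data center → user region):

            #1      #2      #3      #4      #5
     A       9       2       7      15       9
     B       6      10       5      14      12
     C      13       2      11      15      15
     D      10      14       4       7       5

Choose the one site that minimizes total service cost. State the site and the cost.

With exactly 1 open, each user region uses its cheapest among the chosen.
{D}: #1→D 10, #2→D 14, #3→D 4, #4→D 7, #5→D 5. Service cost 40.
{A}: service cost 42
{B}: service cost 47
Among all 4 size-1 choices, {D} is lowest.

Choose D only; total service cost 40.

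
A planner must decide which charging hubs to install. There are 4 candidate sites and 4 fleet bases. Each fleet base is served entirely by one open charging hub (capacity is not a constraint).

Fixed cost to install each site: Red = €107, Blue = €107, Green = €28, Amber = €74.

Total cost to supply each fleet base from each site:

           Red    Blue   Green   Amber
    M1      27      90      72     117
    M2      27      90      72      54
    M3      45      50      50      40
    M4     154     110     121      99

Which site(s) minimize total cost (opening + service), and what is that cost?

Open Green only; minimum total cost 343.

For any fixed open set, each fleet base goes to its cheapest open site; total = fixed + service.
{Green}: M1→Green 72, M2→Green 72, M3→Green 50, M4→Green 121. Service 315; fixed 28; total 343.
{Red, Green}: M1→Red 27, M2→Red 27, M3→Red 45, M4→Green 121. Service 220; fixed 135; total 355.
{Red}: M1→Red 27, M2→Red 27, M3→Red 45, M4→Red 154. Service 253; fixed 107; total 360.
{Red, Blue, Green, Amber}: M1→Red 27, M2→Red 27, M3→Amber 40, M4→Amber 99. Service 193; fixed 316; total 509.
No other subset beats 343.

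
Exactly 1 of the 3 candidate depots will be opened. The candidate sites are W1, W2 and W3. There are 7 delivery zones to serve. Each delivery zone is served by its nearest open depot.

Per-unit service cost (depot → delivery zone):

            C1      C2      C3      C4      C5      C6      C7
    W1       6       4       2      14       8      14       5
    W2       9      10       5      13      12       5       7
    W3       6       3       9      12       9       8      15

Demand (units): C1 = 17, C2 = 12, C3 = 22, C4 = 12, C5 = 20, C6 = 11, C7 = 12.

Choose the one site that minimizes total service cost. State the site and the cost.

Choose W1 only; total service cost 736.

With exactly 1 open, each delivery zone uses its cheapest among the chosen.
{W1}: C1→W1 6·17=102, C2→W1 4·12=48, C3→W1 2·22=44, C4→W1 14·12=168, C5→W1 8·20=160, C6→W1 14·11=154, C7→W1 5·12=60. Service cost 736.
{W2}: service cost 918
{W3}: service cost 928
Among all 3 size-1 choices, {W1} is lowest.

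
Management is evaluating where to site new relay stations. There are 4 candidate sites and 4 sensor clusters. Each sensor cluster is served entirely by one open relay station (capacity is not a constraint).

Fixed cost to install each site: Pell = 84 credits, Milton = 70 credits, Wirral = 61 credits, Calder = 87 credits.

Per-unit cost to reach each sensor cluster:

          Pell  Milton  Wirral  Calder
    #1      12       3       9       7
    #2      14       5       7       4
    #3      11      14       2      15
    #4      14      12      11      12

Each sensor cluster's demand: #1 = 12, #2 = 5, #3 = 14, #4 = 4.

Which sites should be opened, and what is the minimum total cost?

For any fixed open set, each sensor cluster goes to its cheapest open site; total = fixed + service.
{Milton, Wirral}: #1→Milton 3·12=36, #2→Milton 5·5=25, #3→Wirral 2·14=28, #4→Wirral 11·4=44. Service 133; fixed 131; total 264.
{Wirral}: #1→Wirral 9·12=108, #2→Wirral 7·5=35, #3→Wirral 2·14=28, #4→Wirral 11·4=44. Service 215; fixed 61; total 276.
{Wirral, Calder}: service 176 + fixed 148 = 324
{Pell, Milton, Wirral, Calder}: #1→Milton 3·12=36, #2→Calder 4·5=20, #3→Wirral 2·14=28, #4→Wirral 11·4=44. Service 128; fixed 302; total 430.
No other subset beats 264.

Open Milton and Wirral; minimum total cost 264.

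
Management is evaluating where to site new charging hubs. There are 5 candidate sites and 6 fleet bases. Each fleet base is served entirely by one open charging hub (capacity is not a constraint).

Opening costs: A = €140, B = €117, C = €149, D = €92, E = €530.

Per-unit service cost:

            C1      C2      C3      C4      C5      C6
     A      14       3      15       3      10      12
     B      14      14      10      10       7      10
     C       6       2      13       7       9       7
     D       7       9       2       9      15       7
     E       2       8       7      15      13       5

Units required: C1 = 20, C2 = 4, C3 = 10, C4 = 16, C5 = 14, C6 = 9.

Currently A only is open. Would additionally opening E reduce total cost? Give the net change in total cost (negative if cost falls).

No — net change +147 (cost rises by 147).

Current service cost with {A}: 738.
Adding E: each fleet base re-picks its cheapest; new service cost 355, saving 383.
Extra fixed cost: 530. Net change = 530 − 383 = 147.
(Totals: 878 → 1025.)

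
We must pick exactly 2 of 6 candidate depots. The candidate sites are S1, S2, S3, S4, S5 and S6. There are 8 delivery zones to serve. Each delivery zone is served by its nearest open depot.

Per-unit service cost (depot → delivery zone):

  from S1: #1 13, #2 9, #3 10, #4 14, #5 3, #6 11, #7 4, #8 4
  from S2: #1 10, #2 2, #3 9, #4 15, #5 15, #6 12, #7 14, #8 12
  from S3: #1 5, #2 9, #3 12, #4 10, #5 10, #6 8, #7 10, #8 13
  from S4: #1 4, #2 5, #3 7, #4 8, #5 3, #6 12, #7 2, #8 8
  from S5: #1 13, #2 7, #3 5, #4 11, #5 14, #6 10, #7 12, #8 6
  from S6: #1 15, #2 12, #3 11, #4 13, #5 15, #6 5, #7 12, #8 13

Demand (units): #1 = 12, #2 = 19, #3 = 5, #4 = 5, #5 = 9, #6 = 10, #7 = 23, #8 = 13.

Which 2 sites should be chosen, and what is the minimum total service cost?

Choose S4 and S6; total service cost 445.

With exactly 2 open, each delivery zone uses its cheapest among the chosen.
{S4, S6}: #1→S4 4·12=48, #2→S4 5·19=95, #3→S4 7·5=35, #4→S4 8·5=40, #5→S4 3·9=27, #6→S6 5·10=50, #7→S4 2·23=46, #8→S4 8·13=104. Service cost 445.
{S1, S4}: service cost 453
{S2, S4}: service cost 458
Among all 15 size-2 choices, {S4, S6} is lowest.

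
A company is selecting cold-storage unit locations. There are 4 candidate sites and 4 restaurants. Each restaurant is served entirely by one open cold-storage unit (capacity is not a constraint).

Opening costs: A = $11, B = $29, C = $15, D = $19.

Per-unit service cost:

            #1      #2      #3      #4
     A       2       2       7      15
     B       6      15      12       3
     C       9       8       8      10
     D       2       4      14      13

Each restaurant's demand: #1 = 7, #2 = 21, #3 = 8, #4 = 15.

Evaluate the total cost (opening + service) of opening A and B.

Each restaurant is assigned to its cheapest site among the open ones.
{A, B}: #1→A 2·7=14, #2→A 2·21=42, #3→A 7·8=56, #4→B 3·15=45. Service 157; fixed 40; total 197.

Total cost: 197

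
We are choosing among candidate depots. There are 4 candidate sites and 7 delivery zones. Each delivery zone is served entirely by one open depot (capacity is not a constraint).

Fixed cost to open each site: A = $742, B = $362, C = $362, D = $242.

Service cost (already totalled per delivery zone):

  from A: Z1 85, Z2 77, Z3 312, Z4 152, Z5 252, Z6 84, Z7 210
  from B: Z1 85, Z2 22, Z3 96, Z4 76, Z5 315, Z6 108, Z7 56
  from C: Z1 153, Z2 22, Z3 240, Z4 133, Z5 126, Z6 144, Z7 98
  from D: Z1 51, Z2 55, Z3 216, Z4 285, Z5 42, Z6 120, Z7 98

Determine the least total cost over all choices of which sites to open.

Minimum total cost: 1055

For any fixed open set, each delivery zone goes to its cheapest open site; total = fixed + service.
{B, D}: Z1→D 51, Z2→B 22, Z3→B 96, Z4→B 76, Z5→D 42, Z6→B 108, Z7→B 56. Service 451; fixed 604; total 1055.
{D}: service 867 + fixed 242 = 1109
{B}: service 758 + fixed 362 = 1120
{A, B, C, D}: Z1→D 51, Z2→B 22, Z3→B 96, Z4→B 76, Z5→D 42, Z6→A 84, Z7→B 56. Service 427; fixed 1708; total 2135.
No other subset beats 1055.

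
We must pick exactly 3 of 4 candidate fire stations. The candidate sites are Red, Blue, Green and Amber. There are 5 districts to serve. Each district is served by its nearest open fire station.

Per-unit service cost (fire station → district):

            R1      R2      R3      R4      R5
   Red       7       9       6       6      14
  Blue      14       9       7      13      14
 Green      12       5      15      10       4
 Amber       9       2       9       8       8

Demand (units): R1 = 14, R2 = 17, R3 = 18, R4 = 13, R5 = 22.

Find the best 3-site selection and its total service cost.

Choose Red, Green and Amber; total service cost 406.

With exactly 3 open, each district uses its cheapest among the chosen.
{Red, Green, Amber}: R1→Red 7·14=98, R2→Amber 2·17=34, R3→Red 6·18=108, R4→Red 6·13=78, R5→Green 4·22=88. Service cost 406.
{Red, Blue, Green}: service cost 457
{Blue, Green, Amber}: service cost 478
Among all 4 size-3 choices, {Red, Green, Amber} is lowest.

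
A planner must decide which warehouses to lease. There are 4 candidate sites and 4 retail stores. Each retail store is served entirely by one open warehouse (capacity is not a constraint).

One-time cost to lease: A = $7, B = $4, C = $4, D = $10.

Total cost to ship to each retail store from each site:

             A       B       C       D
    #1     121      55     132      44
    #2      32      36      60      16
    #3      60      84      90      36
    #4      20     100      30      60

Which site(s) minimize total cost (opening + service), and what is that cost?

For any fixed open set, each retail store goes to its cheapest open site; total = fixed + service.
{A, D}: #1→D 44, #2→D 16, #3→D 36, #4→A 20. Service 116; fixed 17; total 133.
{A, B, D}: #1→D 44, #2→D 16, #3→D 36, #4→A 20. Service 116; fixed 21; total 137.
{A, C, D}: #1→D 44, #2→D 16, #3→D 36, #4→A 20. Service 116; fixed 21; total 137.
{A, B, C, D}: service 116 + fixed 25 = 141
No other subset beats 133.

Open A and D; minimum total cost 133.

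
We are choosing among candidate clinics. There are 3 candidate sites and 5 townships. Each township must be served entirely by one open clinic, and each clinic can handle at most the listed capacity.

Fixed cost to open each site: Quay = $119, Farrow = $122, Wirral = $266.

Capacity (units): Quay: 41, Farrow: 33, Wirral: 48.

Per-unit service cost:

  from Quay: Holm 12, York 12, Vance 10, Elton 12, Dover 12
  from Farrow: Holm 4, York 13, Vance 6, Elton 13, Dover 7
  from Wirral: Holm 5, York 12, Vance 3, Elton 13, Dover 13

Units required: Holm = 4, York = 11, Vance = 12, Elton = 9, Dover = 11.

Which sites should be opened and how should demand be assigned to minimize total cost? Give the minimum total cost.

Minimum total cost: 646

Open {Quay, Farrow}: Holm→Farrow 4·4=16, York→Quay 12·11=132, Vance→Farrow 6·12=72, Elton→Quay 12·9=108, Dover→Farrow 7·11=77.
Loads: Quay carries 20/41, Farrow carries 27/33. Service 405; fixed 241; total 646.
Next best feasible plan costs 678.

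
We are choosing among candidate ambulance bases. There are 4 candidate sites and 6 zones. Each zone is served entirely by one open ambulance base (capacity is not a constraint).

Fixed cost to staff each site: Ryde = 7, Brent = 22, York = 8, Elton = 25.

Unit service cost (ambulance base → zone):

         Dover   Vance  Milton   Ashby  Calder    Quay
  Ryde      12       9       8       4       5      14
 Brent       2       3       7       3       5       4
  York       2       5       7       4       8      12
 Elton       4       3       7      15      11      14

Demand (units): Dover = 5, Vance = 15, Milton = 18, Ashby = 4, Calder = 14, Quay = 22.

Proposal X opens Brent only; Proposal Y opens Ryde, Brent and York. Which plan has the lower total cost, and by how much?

Proposal X is cheaper by 15.

Proposal X: {Brent}: Dover→Brent 2·5=10, Vance→Brent 3·15=45, Milton→Brent 7·18=126, Ashby→Brent 3·4=12, Calder→Brent 5·14=70, Quay→Brent 4·22=88. Service 351; fixed 22; total 373.
Proposal Y: {Ryde, Brent, York}: Dover→Brent 2·5=10, Vance→Brent 3·15=45, Milton→Brent 7·18=126, Ashby→Brent 3·4=12, Calder→Ryde 5·14=70, Quay→Brent 4·22=88. Service 351; fixed 37; total 388.
Difference: |373 − 388| = 15.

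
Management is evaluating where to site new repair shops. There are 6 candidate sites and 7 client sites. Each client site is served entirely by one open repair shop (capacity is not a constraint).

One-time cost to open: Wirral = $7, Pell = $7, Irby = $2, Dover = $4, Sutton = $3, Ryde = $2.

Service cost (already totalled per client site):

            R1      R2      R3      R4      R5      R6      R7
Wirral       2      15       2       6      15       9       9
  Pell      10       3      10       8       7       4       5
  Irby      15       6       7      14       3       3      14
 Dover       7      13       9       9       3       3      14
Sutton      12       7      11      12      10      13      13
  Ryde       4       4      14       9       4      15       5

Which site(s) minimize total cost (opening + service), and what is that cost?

For any fixed open set, each client site goes to its cheapest open site; total = fixed + service.
{Wirral, Irby, Ryde}: R1→Wirral 2, R2→Ryde 4, R3→Wirral 2, R4→Wirral 6, R5→Irby 3, R6→Irby 3, R7→Ryde 5. Service 25; fixed 11; total 36.
{Wirral, Dover, Ryde}: R1→Wirral 2, R2→Ryde 4, R3→Wirral 2, R4→Wirral 6, R5→Dover 3, R6→Dover 3, R7→Ryde 5. Service 25; fixed 13; total 38.
{Wirral, Irby, Sutton, Ryde}: service 25 + fixed 14 = 39
{Wirral, Pell, Irby, Dover, Sutton, Ryde}: service 24 + fixed 25 = 49
No other subset beats 36.

Open Wirral, Irby and Ryde; minimum total cost 36.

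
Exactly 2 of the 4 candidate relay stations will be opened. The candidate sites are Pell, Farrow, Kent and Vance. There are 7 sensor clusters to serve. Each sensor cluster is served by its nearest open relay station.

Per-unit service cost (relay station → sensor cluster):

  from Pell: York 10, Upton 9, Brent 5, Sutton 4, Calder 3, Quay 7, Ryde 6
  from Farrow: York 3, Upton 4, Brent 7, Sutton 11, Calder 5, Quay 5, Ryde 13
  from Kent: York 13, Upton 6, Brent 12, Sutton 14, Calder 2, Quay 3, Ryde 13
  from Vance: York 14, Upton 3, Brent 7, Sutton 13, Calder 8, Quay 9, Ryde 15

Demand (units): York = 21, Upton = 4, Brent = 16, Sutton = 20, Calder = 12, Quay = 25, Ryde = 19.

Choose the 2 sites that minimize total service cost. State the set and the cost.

Choose Pell and Farrow; total service cost 514.

With exactly 2 open, each sensor cluster uses its cheapest among the chosen.
{Pell, Farrow}: York→Farrow 3·21=63, Upton→Farrow 4·4=16, Brent→Pell 5·16=80, Sutton→Pell 4·20=80, Calder→Pell 3·12=36, Quay→Farrow 5·25=125, Ryde→Pell 6·19=114. Service cost 514.
{Pell, Kent}: service cost 607
{Pell, Vance}: service cost 707
Among all 6 size-2 choices, {Pell, Farrow} is lowest.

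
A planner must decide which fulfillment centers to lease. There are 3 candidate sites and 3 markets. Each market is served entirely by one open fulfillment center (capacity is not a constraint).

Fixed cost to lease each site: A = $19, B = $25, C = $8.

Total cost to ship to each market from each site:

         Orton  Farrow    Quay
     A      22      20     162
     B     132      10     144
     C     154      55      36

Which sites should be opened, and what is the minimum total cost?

For any fixed open set, each market goes to its cheapest open site; total = fixed + service.
{A, C}: Orton→A 22, Farrow→A 20, Quay→C 36. Service 78; fixed 27; total 105.
{A, B, C}: service 68 + fixed 52 = 120
{B, C}: Orton→B 132, Farrow→B 10, Quay→C 36. Service 178; fixed 33; total 211.
{C}: service 245 + fixed 8 = 253
(All 7 nonempty subsets were checked; A and C is lowest.)

Open A and C; minimum total cost 105.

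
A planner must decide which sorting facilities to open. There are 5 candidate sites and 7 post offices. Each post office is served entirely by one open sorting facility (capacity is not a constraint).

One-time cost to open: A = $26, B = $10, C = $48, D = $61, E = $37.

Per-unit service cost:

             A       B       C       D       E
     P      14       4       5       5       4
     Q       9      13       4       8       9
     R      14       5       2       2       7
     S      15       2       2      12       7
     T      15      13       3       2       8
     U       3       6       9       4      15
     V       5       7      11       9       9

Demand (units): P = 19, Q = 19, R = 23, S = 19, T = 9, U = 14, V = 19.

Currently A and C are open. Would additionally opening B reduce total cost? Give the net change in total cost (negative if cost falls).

Current service cost with {A, C}: 419.
Adding B: each post office re-picks its cheapest; new service cost 400, saving 19.
Extra fixed cost: 10. Net change = 10 − 19 = -9.
(Totals: 493 → 484.)

Yes — net change −9 (cost falls by 9).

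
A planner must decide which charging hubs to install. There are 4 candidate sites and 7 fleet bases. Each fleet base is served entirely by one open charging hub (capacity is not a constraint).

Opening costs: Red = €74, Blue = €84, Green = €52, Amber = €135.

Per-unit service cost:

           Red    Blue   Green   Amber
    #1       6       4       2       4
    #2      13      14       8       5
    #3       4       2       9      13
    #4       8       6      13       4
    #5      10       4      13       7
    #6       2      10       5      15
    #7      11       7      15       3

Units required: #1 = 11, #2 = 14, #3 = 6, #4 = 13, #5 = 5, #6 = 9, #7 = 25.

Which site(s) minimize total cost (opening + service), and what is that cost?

Open Red and Amber; minimum total cost 527.

For any fixed open set, each fleet base goes to its cheapest open site; total = fixed + service.
{Red, Amber}: #1→Amber 4·11=44, #2→Amber 5·14=70, #3→Red 4·6=24, #4→Amber 4·13=52, #5→Amber 7·5=35, #6→Red 2·9=18, #7→Amber 3·25=75. Service 318; fixed 209; total 527.
{Green, Amber}: service 353 + fixed 187 = 540
{Red, Green, Amber}: #1→Green 2·11=22, #2→Amber 5·14=70, #3→Red 4·6=24, #4→Amber 4·13=52, #5→Amber 7·5=35, #6→Red 2·9=18, #7→Amber 3·25=75. Service 296; fixed 261; total 557.
{Red, Blue, Green, Amber}: #1→Green 2·11=22, #2→Amber 5·14=70, #3→Blue 2·6=12, #4→Amber 4·13=52, #5→Blue 4·5=20, #6→Red 2·9=18, #7→Amber 3·25=75. Service 269; fixed 345; total 614.
No other subset beats 527.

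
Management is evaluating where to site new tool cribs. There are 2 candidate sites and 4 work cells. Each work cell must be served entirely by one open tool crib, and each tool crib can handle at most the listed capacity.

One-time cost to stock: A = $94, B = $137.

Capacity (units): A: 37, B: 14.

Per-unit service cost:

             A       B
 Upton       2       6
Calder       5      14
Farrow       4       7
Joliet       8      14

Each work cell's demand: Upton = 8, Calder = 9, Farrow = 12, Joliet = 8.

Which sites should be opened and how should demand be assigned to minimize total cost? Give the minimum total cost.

Open {A}: Upton→A 2·8=16, Calder→A 5·9=45, Farrow→A 4·12=48, Joliet→A 8·8=64.
Loads: A carries 37/37. Service 173; fixed 94; total 267.
Next best feasible plan costs 404.

Minimum total cost: 267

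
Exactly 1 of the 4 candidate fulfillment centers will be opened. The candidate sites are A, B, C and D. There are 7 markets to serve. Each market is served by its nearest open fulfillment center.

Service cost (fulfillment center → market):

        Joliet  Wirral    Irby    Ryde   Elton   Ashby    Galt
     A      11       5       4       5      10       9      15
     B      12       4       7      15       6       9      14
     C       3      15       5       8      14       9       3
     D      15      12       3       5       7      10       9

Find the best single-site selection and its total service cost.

Choose C only; total service cost 57.

With exactly 1 open, each market uses its cheapest among the chosen.
{C}: Joliet→C 3, Wirral→C 15, Irby→C 5, Ryde→C 8, Elton→C 14, Ashby→C 9, Galt→C 3. Service cost 57.
{A}: service cost 59
{D}: service cost 61
Among all 4 size-1 choices, {C} is lowest.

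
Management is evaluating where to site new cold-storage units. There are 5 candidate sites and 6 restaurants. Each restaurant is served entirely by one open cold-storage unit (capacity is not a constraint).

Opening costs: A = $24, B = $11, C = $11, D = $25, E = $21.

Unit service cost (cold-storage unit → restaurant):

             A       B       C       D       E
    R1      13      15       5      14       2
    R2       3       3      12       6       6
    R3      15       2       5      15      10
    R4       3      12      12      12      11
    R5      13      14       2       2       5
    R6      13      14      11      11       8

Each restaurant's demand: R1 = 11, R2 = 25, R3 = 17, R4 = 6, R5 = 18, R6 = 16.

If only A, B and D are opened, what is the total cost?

Total cost: 542

Each restaurant is assigned to its cheapest site among the open ones.
{A, B, D}: R1→A 13·11=143, R2→A 3·25=75, R3→B 2·17=34, R4→A 3·6=18, R5→D 2·18=36, R6→D 11·16=176. Service 482; fixed 60; total 542.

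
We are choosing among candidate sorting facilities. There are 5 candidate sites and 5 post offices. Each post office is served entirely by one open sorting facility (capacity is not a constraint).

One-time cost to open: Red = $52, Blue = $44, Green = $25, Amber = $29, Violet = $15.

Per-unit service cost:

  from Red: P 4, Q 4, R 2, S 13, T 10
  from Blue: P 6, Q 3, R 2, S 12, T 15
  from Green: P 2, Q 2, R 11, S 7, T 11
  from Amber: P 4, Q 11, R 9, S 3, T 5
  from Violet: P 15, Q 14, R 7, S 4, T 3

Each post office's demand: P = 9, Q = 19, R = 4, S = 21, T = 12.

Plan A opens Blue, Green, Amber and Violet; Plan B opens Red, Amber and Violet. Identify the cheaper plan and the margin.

Plan A is cheaper by 39.

Plan A: {Blue, Green, Amber, Violet}: P→Green 2·9=18, Q→Green 2·19=38, R→Blue 2·4=8, S→Amber 3·21=63, T→Violet 3·12=36. Service 163; fixed 113; total 276.
Plan B: {Red, Amber, Violet}: P→Red 4·9=36, Q→Red 4·19=76, R→Red 2·4=8, S→Amber 3·21=63, T→Violet 3·12=36. Service 219; fixed 96; total 315.
Difference: |276 − 315| = 39.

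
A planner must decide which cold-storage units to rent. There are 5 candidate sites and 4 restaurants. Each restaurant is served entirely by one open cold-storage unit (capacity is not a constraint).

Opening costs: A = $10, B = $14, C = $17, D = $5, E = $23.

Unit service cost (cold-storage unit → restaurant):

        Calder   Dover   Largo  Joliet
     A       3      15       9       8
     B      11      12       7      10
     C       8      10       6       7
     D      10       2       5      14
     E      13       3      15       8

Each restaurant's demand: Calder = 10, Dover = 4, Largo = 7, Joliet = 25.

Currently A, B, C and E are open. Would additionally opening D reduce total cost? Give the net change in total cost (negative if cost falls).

Current service cost with {A, B, C, E}: 259.
Adding D: each restaurant re-picks its cheapest; new service cost 248, saving 11.
Extra fixed cost: 5. Net change = 5 − 11 = -6.
(Totals: 323 → 317.)

Yes — net change −6 (cost falls by 6).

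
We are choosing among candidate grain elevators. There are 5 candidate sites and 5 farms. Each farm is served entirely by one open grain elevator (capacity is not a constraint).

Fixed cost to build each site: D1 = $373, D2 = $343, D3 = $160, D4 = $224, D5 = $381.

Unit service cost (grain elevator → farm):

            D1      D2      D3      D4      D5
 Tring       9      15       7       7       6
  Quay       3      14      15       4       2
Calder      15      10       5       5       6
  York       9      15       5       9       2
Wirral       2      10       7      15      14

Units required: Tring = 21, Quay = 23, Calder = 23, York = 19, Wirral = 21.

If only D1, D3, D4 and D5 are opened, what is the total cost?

Total cost: 1505

Each farm is assigned to its cheapest site among the open ones.
{D1, D3, D4, D5}: Tring→D5 6·21=126, Quay→D5 2·23=46, Calder→D3 5·23=115, York→D5 2·19=38, Wirral→D1 2·21=42. Service 367; fixed 1138; total 1505.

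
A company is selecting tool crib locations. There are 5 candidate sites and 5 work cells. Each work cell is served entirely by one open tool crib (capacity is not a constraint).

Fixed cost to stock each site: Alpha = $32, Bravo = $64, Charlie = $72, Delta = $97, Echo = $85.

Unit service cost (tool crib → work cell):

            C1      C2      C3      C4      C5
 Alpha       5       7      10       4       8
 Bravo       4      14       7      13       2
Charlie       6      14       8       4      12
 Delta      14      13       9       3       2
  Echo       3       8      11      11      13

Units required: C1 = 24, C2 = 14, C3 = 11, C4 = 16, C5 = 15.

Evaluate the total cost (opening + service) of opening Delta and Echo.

Total cost: 543

Each work cell is assigned to its cheapest site among the open ones.
{Delta, Echo}: C1→Echo 3·24=72, C2→Echo 8·14=112, C3→Delta 9·11=99, C4→Delta 3·16=48, C5→Delta 2·15=30. Service 361; fixed 182; total 543.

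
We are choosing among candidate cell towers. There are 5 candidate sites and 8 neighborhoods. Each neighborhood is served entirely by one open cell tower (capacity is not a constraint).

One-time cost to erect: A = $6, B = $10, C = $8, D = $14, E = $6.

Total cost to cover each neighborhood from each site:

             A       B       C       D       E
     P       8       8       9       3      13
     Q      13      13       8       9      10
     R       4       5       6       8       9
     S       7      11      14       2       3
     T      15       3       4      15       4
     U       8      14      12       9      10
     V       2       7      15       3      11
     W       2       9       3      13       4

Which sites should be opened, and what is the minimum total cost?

For any fixed open set, each neighborhood goes to its cheapest open site; total = fixed + service.
{A, E}: P→A 8, Q→E 10, R→A 4, S→E 3, T→E 4, U→A 8, V→A 2, W→A 2. Service 41; fixed 12; total 53.
{A, C}: service 43 + fixed 14 = 57
{A, C, E}: service 39 + fixed 20 = 59
{A, B, C, D, E}: service 32 + fixed 44 = 76
No other subset beats 53.

Open A and E; minimum total cost 53.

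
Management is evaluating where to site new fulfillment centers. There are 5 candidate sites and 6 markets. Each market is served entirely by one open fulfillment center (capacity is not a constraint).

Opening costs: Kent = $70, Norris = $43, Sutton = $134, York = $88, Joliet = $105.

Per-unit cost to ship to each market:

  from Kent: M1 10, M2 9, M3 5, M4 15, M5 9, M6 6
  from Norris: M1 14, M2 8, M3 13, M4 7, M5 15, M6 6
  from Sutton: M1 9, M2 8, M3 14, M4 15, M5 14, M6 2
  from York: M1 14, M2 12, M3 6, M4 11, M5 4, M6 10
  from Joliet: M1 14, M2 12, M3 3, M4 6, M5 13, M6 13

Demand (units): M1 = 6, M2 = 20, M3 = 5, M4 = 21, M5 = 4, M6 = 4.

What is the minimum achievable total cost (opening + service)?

For any fixed open set, each market goes to its cheapest open site; total = fixed + service.
{Kent, Norris}: M1→Kent 10·6=60, M2→Norris 8·20=160, M3→Kent 5·5=25, M4→Norris 7·21=147, M5→Kent 9·4=36, M6→Kent 6·4=24. Service 452; fixed 113; total 565.
{Norris}: M1→Norris 14·6=84, M2→Norris 8·20=160, M3→Norris 13·5=65, M4→Norris 7·21=147, M5→Norris 15·4=60, M6→Norris 6·4=24. Service 540; fixed 43; total 583.
{Norris, York}: service 461 + fixed 131 = 592
{Kent, Norris, Sutton, York, Joliet}: service 379 + fixed 440 = 819
No other subset beats 565.

Minimum total cost: 565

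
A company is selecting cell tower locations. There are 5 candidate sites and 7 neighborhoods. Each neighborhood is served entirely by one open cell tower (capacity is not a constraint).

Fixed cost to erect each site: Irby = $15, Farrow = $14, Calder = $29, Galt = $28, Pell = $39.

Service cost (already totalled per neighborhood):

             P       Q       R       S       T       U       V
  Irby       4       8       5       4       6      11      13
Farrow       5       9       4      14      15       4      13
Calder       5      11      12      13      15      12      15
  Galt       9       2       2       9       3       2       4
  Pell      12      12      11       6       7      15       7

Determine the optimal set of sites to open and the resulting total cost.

Open Galt only; minimum total cost 59.

For any fixed open set, each neighborhood goes to its cheapest open site; total = fixed + service.
{Galt}: P→Galt 9, Q→Galt 2, R→Galt 2, S→Galt 9, T→Galt 3, U→Galt 2, V→Galt 4. Service 31; fixed 28; total 59.
{Irby, Galt}: service 21 + fixed 43 = 64
{Irby}: service 51 + fixed 15 = 66
{Irby, Farrow, Calder, Galt, Pell}: service 21 + fixed 125 = 146
No other subset beats 59.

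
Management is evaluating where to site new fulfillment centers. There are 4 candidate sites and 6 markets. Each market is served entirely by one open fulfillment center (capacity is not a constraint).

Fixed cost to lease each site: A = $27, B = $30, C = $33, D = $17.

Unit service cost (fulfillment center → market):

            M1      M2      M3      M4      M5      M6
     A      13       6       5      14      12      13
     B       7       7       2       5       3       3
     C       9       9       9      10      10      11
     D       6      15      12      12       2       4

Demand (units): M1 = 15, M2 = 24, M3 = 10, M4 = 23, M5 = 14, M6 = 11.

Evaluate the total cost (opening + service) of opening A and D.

Total cost: 676

Each market is assigned to its cheapest site among the open ones.
{A, D}: M1→D 6·15=90, M2→A 6·24=144, M3→A 5·10=50, M4→D 12·23=276, M5→D 2·14=28, M6→D 4·11=44. Service 632; fixed 44; total 676.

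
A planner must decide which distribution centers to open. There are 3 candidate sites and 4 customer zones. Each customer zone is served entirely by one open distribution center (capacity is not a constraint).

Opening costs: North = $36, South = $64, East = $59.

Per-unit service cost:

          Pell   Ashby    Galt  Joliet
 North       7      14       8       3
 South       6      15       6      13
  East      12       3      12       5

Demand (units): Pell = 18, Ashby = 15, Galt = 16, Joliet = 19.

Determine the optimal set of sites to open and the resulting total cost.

For any fixed open set, each customer zone goes to its cheapest open site; total = fixed + service.
{North, East}: Pell→North 7·18=126, Ashby→East 3·15=45, Galt→North 8·16=128, Joliet→North 3·19=57. Service 356; fixed 95; total 451.
{North, South, East}: service 306 + fixed 159 = 465
{South, East}: service 344 + fixed 123 = 467
{North}: service 521 + fixed 36 = 557
(All 7 nonempty subsets were checked; North and East is lowest.)

Open North and East; minimum total cost 451.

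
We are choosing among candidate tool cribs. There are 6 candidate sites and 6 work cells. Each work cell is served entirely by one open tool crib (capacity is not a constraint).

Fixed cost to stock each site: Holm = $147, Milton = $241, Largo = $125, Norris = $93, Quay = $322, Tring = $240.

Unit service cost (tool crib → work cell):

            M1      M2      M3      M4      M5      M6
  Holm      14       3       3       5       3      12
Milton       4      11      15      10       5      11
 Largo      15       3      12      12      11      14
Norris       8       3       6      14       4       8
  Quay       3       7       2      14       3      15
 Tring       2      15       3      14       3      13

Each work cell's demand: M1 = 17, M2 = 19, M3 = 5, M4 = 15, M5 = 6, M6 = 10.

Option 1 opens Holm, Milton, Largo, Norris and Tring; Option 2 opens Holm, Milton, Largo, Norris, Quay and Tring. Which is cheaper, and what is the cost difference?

Option 1: {Holm, Milton, Largo, Norris, Tring}: M1→Tring 2·17=34, M2→Holm 3·19=57, M3→Holm 3·5=15, M4→Holm 5·15=75, M5→Holm 3·6=18, M6→Norris 8·10=80. Service 279; fixed 846; total 1125.
Option 2: {Holm, Milton, Largo, Norris, Quay, Tring}: M1→Tring 2·17=34, M2→Holm 3·19=57, M3→Quay 2·5=10, M4→Holm 5·15=75, M5→Holm 3·6=18, M6→Norris 8·10=80. Service 274; fixed 1168; total 1442.
Difference: |1125 − 1442| = 317.

Option 1 is cheaper by 317.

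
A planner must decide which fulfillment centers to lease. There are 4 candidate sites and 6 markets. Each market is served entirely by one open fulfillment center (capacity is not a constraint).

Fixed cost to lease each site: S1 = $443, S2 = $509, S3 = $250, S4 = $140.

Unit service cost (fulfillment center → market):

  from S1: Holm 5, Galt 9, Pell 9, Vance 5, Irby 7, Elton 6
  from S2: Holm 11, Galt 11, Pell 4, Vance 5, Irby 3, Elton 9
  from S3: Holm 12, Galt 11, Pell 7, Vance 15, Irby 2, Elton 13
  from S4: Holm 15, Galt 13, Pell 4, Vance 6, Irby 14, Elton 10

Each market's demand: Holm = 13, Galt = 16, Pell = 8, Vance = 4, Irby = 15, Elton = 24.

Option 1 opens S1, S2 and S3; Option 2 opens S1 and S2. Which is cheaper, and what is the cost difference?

Option 1: {S1, S2, S3}: Holm→S1 5·13=65, Galt→S1 9·16=144, Pell→S2 4·8=32, Vance→S1 5·4=20, Irby→S3 2·15=30, Elton→S1 6·24=144. Service 435; fixed 1202; total 1637.
Option 2: {S1, S2}: Holm→S1 5·13=65, Galt→S1 9·16=144, Pell→S2 4·8=32, Vance→S1 5·4=20, Irby→S2 3·15=45, Elton→S1 6·24=144. Service 450; fixed 952; total 1402.
Difference: |1637 − 1402| = 235.

Option 2 is cheaper by 235.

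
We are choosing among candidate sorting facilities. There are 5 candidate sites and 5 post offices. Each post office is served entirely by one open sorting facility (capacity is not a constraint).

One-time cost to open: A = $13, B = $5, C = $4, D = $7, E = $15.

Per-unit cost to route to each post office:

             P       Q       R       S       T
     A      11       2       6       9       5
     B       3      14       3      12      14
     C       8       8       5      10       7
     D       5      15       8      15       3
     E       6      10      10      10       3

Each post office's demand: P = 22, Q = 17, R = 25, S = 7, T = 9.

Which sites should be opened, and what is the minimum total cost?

For any fixed open set, each post office goes to its cheapest open site; total = fixed + service.
{A, B, D}: P→B 3·22=66, Q→A 2·17=34, R→B 3·25=75, S→A 9·7=63, T→D 3·9=27. Service 265; fixed 25; total 290.
{A, B, C, D}: service 265 + fixed 29 = 294
{A, B, E}: service 265 + fixed 33 = 298
{A, B, C, D, E}: P→B 3·22=66, Q→A 2·17=34, R→B 3·25=75, S→A 9·7=63, T→D 3·9=27. Service 265; fixed 44; total 309.
No other subset beats 290.

Open A, B and D; minimum total cost 290.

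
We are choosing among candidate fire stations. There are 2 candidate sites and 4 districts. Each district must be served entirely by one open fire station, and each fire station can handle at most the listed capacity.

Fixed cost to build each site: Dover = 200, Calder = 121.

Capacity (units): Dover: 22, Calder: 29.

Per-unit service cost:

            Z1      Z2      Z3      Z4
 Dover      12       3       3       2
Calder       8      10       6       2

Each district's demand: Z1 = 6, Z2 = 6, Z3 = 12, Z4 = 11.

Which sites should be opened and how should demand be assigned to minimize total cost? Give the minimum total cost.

Open {Dover, Calder}: Z1→Calder 8·6=48, Z2→Dover 3·6=18, Z3→Dover 3·12=36, Z4→Calder 2·11=22.
Loads: Dover carries 18/22, Calder carries 17/29. Service 124; fixed 321; total 445.
Next best feasible plan costs 481.

Minimum total cost: 445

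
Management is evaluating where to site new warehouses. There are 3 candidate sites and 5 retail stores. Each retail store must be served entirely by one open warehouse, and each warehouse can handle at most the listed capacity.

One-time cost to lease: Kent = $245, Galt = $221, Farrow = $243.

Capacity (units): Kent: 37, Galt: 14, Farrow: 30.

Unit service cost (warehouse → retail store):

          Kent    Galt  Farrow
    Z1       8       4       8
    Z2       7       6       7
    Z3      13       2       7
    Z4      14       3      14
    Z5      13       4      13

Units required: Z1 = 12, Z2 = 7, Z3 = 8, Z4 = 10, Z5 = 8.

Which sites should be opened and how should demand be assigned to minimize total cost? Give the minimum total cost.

Minimum total cost: 849

Open {Kent, Galt}: Z1→Kent 8·12=96, Z2→Kent 7·7=49, Z3→Kent 13·8=104, Z4→Galt 3·10=30, Z5→Kent 13·8=104.
Loads: Kent carries 35/37, Galt carries 10/14. Service 383; fixed 466; total 849.
Next best feasible plan costs 871.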